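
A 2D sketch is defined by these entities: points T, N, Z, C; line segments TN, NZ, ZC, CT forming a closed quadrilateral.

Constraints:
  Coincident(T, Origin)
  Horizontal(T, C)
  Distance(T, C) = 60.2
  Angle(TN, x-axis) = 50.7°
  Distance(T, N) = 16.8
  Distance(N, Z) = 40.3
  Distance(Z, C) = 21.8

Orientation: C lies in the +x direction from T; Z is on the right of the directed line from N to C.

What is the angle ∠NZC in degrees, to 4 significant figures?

107.4°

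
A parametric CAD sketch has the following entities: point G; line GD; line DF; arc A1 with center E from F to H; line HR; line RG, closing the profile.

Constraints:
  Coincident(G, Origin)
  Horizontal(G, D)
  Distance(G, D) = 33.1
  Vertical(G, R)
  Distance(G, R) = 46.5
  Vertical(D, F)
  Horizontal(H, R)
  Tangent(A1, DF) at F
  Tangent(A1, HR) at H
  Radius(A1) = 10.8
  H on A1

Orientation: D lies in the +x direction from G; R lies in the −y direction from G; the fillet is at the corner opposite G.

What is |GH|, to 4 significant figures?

51.57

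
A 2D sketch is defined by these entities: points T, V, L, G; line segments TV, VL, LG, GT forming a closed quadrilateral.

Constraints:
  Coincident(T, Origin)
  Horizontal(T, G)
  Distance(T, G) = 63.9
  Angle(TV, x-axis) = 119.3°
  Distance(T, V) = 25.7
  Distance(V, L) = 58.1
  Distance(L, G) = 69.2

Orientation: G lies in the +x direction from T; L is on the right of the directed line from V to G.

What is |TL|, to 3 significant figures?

33.6

T is at the origin; T and G share the same y with |TG| = 63.9 and G in +x, so G = (63.9, 0). TV runs at 119.3° with |TV| = 25.7, so V = (-12.6, 22.4). L is determined by |VL| = 58.1 and |LG| = 69.2 together: it lies at the intersection of circle(V, 58.1) and circle(G, 69.2). With |VG| = 79.7, the foot of the radical line on VG is 31.0 from V and the perpendicular offset is √(58.1² − 31.0²) = 49.2. Taking the right-of-VG solution: L = (3.33, -33.5).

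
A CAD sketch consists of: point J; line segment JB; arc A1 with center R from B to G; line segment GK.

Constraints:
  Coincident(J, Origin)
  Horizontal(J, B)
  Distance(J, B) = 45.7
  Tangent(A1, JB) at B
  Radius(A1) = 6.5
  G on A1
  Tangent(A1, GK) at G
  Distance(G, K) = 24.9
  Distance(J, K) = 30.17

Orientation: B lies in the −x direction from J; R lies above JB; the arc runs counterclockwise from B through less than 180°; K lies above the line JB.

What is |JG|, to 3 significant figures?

41.2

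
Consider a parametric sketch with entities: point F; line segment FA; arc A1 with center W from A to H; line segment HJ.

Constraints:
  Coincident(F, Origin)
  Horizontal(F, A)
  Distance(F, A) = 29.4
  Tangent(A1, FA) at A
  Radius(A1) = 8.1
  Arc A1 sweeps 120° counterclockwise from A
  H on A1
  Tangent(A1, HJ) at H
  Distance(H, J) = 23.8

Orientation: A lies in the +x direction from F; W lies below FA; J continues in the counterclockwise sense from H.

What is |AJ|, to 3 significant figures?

33.1

F is at the origin; FA is horizontal with |FA| = 29.4 and A on the +x side, so A = (29.4, 0.00). The tangent condition forces WA to be normal to FA, so W = A + (0, -8.1) = (29.4, -8.10). On A1, A sits at bearing 90° from W; a 120° counterclockwise sweep puts H at bearing 210°, so H = W + 8.1·(cos 210°, sin 210°) = (22.4, -12.2). Since A1 is tangent to HJ there, WH ⟂ HJ, so HJ runs along (−sin 210°, cos 210°); with |HJ| = 23.8, J = (34.3, -32.8). Then |AJ| = |J − A| = 33.1.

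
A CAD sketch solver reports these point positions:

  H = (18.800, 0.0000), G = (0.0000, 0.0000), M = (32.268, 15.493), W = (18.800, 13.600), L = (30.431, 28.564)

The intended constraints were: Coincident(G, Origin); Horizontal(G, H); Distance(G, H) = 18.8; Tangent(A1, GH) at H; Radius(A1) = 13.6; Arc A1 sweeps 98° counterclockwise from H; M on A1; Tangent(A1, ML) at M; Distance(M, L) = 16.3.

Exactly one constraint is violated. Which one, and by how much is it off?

Distance(M, L) = 16.3 — off by 3.10.

G = (0.00, 0.00) ✓; G.y = 0.00, H.y = 0.00 ✓; |GH| = 18.80 ✓; ∠(WH, HG) = 90.00° ✓; |WH| = 13.60 ✓; bearing(W→M) − bearing(W→H) = 98.00° ✓; |WM| = 13.60 ✓; ∠(WM, ML) = 90.00° ✓; |ML| = 13.20 ✗.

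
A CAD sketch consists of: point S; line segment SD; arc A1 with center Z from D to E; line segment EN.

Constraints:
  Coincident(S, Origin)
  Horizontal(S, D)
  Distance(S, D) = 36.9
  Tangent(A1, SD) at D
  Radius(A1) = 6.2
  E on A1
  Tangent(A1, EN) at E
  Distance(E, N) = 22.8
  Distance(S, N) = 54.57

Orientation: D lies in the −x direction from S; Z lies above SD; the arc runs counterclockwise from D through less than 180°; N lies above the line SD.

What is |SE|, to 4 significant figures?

33.81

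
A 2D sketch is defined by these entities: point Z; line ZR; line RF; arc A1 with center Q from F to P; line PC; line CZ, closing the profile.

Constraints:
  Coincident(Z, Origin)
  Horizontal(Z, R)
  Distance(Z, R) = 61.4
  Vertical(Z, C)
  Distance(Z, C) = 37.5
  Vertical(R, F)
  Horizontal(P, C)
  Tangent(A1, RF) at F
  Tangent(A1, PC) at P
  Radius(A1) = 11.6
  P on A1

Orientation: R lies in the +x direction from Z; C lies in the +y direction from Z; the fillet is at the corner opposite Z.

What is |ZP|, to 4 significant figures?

62.34

Z is at the origin; Z and R share the same y with |ZR| = 61.4 and R on the +x side, so R = (61.40, 0.000). Z and C share the same x with |ZC| = 37.5 and C on the +y side, so C = (0.000, 37.50). The virtual corner opposite Z is at (61.40, 37.50). Tangency of A1 to RF means the radius QF is perpendicular to RF and A1 meets PC tangentially, so QP is at right angles to PC, with radius 11.6, so the center Q sits 11.6 in from both sides at Q = (49.80, 25.90). That places the tangent points at F = (61.40, 25.90) on RF and P = (49.80, 37.50) on PC. Then |ZP| = |P − Z| = 62.34.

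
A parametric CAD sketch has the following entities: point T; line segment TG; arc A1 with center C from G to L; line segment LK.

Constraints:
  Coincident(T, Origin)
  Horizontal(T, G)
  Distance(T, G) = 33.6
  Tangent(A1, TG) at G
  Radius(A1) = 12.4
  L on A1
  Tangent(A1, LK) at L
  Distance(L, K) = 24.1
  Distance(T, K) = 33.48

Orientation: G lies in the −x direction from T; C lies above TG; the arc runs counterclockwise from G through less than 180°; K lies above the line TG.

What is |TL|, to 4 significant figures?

23.42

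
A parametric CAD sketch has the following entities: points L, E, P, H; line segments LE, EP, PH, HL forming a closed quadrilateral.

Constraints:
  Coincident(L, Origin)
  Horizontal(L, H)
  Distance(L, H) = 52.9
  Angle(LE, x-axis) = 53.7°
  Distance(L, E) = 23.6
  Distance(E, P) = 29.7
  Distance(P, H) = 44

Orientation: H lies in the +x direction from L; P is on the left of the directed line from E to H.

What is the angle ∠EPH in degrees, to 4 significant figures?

68.90°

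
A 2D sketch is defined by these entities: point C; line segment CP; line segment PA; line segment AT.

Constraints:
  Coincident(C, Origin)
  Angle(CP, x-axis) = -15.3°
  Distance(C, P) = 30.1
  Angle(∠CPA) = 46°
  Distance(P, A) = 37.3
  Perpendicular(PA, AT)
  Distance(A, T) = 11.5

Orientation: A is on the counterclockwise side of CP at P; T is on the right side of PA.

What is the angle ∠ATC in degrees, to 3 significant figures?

26.3°

C is at the origin; CP runs at -15.3° with length 30.1, so P = 30.1·(cos -15.3°, sin -15.3°) = (29.0, -7.94). ∠CPA = 46.0°, so PA runs at -15.3° + (180° − 46.0°) = 119° from the x-axis; with |PA| = 37.3, A = P + 37.3·(cos 119°, sin 119°) = (11.1, 24.8). PA is perpendicular to AT; with |AT| = 11.5 on the right of PA, T = A + 11.5·(0.877, 0.480) = (21.2, 30.3). Then cos ∠ATC = TA·TC / (|TA||TC|), giving 26.3°.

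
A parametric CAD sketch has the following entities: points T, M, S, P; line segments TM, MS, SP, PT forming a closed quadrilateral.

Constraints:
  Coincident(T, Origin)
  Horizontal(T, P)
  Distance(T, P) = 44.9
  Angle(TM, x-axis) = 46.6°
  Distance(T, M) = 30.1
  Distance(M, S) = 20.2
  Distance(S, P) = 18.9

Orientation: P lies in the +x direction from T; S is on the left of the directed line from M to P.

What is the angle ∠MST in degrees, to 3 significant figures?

34.3°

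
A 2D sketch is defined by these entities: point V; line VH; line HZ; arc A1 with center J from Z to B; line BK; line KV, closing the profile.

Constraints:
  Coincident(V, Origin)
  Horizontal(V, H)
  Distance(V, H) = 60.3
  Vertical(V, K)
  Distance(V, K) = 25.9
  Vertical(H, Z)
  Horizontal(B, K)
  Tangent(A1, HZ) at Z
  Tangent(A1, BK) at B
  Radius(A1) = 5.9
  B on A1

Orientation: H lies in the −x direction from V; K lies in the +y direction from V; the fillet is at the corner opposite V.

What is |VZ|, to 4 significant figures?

63.53

V is at the origin; V and H share the same y with |VH| = 60.3 and H on the −x side, so H = (-60.30, 0.000). VK is vertical with |VK| = 25.9 and K on the +y side, so K = (0.000, 25.90). The virtual corner opposite V is at (-60.30, 25.90). Tangency of A1 to HZ means the radius JZ is perpendicular to HZ and A1 meets BK tangentially, so JB is at right angles to BK, with radius 5.9, so the center J sits 5.9 in from both sides at J = (-54.40, 20.00). That places the tangent points at Z = (-60.30, 20.00) on HZ and B = (-54.40, 25.90) on BK. Then |VZ| = |Z − V| = 63.53.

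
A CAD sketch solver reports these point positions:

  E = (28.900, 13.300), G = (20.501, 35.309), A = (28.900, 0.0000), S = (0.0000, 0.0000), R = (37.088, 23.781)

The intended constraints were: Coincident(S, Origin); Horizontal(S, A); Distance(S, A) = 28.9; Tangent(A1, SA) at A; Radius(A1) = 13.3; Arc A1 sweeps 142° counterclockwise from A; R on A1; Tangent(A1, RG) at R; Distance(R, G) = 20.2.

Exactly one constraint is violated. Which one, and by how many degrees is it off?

Tangent(A1, RG) at R — off by 3.20°.

S = (0.00, 0.00) ✓; S.y = 0.00, A.y = 0.00 ✓; |SA| = 28.90 ✓; ∠(EA, AS) = 90.00° ✓; |EA| = 13.30 ✓; bearing(E→R) − bearing(E→A) = 142.0° ✓; |ER| = 13.30 ✓; ∠(ER, RG) = 86.80° ✗; |RG| = 20.20 ✓.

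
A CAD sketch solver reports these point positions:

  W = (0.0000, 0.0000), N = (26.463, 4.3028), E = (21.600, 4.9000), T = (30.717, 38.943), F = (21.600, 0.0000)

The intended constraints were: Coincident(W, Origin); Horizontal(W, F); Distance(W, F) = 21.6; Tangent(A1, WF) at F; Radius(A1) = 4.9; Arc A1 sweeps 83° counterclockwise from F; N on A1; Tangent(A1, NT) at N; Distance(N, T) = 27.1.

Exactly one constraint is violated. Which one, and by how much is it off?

Distance(N, T) = 27.1 — off by 7.80.

W = (0.00, 0.00) ✓; W.y = 0.00, F.y = 0.00 ✓; |WF| = 21.60 ✓; ∠(EF, FW) = 90.00° ✓; |EF| = 4.900 ✓; bearing(E→N) − bearing(E→F) = 83.00° ✓; |EN| = 4.900 ✓; ∠(EN, NT) = 90.00° ✓; |NT| = 34.90 ✗.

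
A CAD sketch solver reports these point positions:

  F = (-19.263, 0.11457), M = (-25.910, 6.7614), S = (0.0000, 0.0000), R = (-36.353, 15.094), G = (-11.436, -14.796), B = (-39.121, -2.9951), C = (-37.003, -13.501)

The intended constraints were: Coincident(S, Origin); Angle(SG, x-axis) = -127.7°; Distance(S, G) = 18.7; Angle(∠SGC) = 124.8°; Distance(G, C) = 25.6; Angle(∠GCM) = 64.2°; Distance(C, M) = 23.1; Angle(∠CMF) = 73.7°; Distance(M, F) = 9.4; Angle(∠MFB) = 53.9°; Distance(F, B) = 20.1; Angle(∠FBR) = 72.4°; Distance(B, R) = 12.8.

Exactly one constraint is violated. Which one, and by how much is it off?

Distance(B, R) = 12.8 — off by 5.50.

S = (0.00, 0.00) ✓; SG at -127.7° ✓; |SG| = 18.70 ✓; ∠SGC = 124.8° ✓; |GC| = 25.60 ✓; ∠GCM = 64.20° ✓; |CM| = 23.10 ✓; ∠CMF = 73.70° ✓; |MF| = 9.400 ✓; ∠MFB = 53.90° ✓; |FB| = 20.10 ✓; ∠FBR = 72.40° ✓; |BR| = 18.30 ✗.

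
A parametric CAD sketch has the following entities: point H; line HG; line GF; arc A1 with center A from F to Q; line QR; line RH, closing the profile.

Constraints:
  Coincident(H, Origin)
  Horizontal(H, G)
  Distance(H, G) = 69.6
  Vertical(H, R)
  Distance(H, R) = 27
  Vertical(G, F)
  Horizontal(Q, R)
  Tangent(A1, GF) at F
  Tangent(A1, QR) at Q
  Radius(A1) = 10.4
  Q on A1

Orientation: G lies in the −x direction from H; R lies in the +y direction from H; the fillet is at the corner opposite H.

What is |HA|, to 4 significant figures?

61.48

H and R share the same x with |HR| = 27.0 and R on the +y side, so R = (0.000, 27.00). The virtual corner opposite H is at (-69.60, 27.00). A1 meets GF tangentially, so AF is at right angles to GF and the tangent condition forces AQ to be normal to QR, with radius 10.4, so the center A sits 10.4 in from both sides at A = (-59.20, 16.60). Then |HA| = |A − H| = 61.48.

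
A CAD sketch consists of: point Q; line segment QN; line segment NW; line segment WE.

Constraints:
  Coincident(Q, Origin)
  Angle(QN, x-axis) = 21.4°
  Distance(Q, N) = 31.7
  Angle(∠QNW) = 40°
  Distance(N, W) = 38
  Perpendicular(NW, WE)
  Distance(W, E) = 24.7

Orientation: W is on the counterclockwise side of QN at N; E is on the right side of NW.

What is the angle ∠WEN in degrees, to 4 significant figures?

56.98°

Q is at the origin; QN runs at 21.4° with length 31.7, so N = 31.7·(cos 21.4°, sin 21.4°) = (29.51, 11.57). ∠QNW = 40.0°, so NW runs at 21.4° + (180° − 40.0°) = 161.4° from the x-axis; with |NW| = 38.0, W = N + 38.0·(cos 161.4°, sin 161.4°) = (-6.501, 23.69). The perpendicularity gives WE at right angles to NW; with |WE| = 24.7 on the right of NW, E = W + 24.7·(0.3190, 0.9478) = (1.378, 47.10). Then cos ∠WEN = EW·EN / (|EW||EN|), giving 56.98°.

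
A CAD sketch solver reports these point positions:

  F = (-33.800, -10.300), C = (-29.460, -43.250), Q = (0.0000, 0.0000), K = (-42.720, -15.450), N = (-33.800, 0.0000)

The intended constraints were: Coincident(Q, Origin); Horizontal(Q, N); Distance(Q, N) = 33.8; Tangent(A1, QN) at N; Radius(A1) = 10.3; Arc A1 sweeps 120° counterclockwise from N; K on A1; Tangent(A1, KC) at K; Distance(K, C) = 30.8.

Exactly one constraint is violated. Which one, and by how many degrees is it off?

Tangent(A1, KC) at K — off by 4.50°.

Q = (0.00, 0.00) ✓; Q.y = 0.00, N.y = 0.00 ✓; |QN| = 33.80 ✓; ∠(FN, NQ) = 90.00° ✓; |FN| = 10.30 ✓; bearing(F→K) − bearing(F→N) = 120.0° ✓; |FK| = 10.30 ✓; ∠(FK, KC) = 94.50° ✗; |KC| = 30.80 ✓.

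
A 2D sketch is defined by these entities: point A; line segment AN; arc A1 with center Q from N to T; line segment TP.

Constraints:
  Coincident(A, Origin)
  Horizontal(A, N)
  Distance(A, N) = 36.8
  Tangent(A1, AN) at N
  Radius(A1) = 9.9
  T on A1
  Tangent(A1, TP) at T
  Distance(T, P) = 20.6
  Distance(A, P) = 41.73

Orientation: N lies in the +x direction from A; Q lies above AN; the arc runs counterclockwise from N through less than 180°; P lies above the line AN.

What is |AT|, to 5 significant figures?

46.695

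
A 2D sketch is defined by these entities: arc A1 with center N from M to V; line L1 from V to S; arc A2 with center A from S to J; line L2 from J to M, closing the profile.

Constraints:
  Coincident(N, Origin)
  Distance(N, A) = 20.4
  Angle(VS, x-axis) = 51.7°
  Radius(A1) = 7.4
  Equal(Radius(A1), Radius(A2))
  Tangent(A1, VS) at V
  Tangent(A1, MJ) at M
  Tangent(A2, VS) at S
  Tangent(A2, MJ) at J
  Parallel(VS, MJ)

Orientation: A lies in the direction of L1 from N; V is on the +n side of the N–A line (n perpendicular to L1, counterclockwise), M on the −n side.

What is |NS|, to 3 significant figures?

21.7

The slot axis is L1's direction at 51.7°, so u = (cos 51.7°, sin 51.7°) = (0.620, 0.785) and n = (−sin 51.7°, cos 51.7°) = (-0.785, 0.620). N is at the origin and A lies 20.4 along u from N, so A = 20.4·u = (12.6, 16.0). Tangency of A1 to both parallel lines with radius 7.4 puts V and M at N ± 7.4·n: V = (-5.81, 4.59), M = (5.81, -4.59). Equal radii place S and J the same way about A: S = A + 7.4·n = (6.84, 20.6), J = A − 7.4·n = (18.5, 11.4). Then |NS| = |S − N| = 21.7.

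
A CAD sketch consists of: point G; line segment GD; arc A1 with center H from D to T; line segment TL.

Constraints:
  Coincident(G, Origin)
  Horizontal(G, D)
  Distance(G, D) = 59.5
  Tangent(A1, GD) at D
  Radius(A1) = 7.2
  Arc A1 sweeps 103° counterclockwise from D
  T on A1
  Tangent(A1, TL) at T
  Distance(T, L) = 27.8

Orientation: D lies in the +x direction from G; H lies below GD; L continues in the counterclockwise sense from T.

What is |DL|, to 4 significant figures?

35.92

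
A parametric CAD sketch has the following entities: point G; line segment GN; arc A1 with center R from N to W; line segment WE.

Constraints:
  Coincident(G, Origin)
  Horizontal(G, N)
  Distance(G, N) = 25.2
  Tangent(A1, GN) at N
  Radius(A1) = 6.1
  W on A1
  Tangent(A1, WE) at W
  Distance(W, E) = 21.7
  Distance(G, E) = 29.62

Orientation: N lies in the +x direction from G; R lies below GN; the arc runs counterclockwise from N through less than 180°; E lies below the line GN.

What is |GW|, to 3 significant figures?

19.8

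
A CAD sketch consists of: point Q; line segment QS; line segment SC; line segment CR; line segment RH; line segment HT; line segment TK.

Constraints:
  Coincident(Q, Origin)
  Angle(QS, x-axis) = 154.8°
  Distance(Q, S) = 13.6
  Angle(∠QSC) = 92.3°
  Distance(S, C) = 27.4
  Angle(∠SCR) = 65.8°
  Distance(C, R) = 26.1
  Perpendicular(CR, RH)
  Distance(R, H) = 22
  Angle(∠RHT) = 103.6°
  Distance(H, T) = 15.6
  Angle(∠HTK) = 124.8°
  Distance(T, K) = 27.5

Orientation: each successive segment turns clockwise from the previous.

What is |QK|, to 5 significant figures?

35.738

Q is at the origin; QS runs at 154.8° with length 13.6, so S = (-12.306, 5.7906). ∠QSC = 92.3° gives SC at 67.100° from the x-axis; with |SC| = 27.4, C = (-1.6437, 31.031). ∠SCR = 65.8° gives CR at -47.100° from the x-axis; with |CR| = 26.1, R = (16.123, 11.912). CR ⟂ RH, so RH runs at -137.10°; with |RH| = 22.0, H = (0.0072192, -3.0642). ∠RHT = 103.6° gives HT at 146.50° from the x-axis; with |HT| = 15.6, T = (-13.001, 5.5461). ∠HTK = 124.8° gives TK at 91.300° from the x-axis; with |TK| = 27.5, K = (-13.625, 33.039). Then |QK| = |K − Q| = 35.738.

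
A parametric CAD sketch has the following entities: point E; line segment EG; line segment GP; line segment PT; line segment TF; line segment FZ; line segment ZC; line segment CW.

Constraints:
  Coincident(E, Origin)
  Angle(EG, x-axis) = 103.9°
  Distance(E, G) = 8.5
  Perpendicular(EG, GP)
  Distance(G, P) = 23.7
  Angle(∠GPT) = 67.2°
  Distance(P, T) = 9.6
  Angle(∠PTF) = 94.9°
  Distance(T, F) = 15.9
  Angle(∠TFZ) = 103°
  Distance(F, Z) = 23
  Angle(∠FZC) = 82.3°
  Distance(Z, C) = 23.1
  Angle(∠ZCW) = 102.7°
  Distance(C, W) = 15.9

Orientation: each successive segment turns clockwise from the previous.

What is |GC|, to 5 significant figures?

32.488

∠TFZ = 103.0° gives FZ at 99.000° from the x-axis; with |FZ| = 23.0, Z = (0.019561, 28.286). ∠FZC = 82.3° gives ZC at 1.3000° from the x-axis; with |ZC| = 23.1, C = (23.114, 28.810). Then |GC| = |C − G| = 32.488.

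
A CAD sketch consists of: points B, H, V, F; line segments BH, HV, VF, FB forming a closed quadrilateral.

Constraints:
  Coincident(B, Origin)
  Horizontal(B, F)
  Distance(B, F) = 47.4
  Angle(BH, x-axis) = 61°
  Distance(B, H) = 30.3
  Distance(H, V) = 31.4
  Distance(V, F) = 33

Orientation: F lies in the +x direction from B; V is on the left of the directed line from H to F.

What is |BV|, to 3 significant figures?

56.1

Checks: |HV| = 31.40 ✓; |VF| = 33.00 ✓.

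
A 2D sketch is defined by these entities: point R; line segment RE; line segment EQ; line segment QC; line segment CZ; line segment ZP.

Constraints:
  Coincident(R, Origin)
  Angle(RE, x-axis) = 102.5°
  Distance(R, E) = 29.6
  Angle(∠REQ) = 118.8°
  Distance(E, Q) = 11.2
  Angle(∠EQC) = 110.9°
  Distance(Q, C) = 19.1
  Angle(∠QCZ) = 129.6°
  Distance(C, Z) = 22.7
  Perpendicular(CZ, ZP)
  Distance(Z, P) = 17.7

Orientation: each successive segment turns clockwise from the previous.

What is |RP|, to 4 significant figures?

6.408

R is at the origin; RE runs at 102.5° with length 29.6, so E = (-6.407, 28.90). ∠REQ = 118.8° gives EQ at 41.30° from the x-axis; with |EQ| = 11.2, Q = (2.008, 36.29). ∠EQC = 110.9° gives QC at -27.80° from the x-axis; with |QC| = 19.1, C = (18.90, 27.38). ∠QCZ = 129.6° gives CZ at -78.20° from the x-axis; with |CZ| = 22.7, Z = (23.55, 5.162). CZ is perpendicular to ZP, so ZP runs at -168.2°; with |ZP| = 17.7, P = (6.219, 1.543). Then |RP| = |P − R| = 6.408.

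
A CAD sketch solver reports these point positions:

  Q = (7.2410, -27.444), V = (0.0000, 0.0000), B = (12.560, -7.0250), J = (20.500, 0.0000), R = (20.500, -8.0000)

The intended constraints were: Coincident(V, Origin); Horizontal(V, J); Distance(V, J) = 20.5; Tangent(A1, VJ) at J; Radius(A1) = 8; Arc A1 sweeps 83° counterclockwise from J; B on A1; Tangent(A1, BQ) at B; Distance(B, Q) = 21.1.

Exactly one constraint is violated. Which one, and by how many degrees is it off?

Tangent(A1, BQ) at B — off by 7.60°.

V = (0.00, 0.00) ✓; V.y = 0.00, J.y = 0.00 ✓; |VJ| = 20.50 ✓; ∠(RJ, JV) = 90.00° ✓; |RJ| = 8.000 ✓; bearing(R→B) − bearing(R→J) = 83.00° ✓; |RB| = 8.000 ✓; ∠(RB, BQ) = 97.60° ✗; |BQ| = 21.10 ✓.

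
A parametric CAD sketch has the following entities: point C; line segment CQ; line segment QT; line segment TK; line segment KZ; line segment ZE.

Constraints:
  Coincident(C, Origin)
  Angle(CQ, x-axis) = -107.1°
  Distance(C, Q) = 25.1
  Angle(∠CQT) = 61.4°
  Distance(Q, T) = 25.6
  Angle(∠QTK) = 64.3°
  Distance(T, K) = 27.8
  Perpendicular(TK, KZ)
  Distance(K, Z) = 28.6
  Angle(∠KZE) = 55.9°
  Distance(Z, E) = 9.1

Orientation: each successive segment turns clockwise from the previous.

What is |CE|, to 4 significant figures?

21.52

C is at the origin; CQ runs at -107.1° with length 25.1, so Q = (-7.380, -23.99). ∠CQT = 61.4° gives QT at 134.3° from the x-axis; with |QT| = 25.6, T = (-25.26, -5.669). ∠QTK = 64.3° gives TK at 18.60° from the x-axis; with |TK| = 27.8, K = (1.088, 3.198). TK is perpendicular to KZ, so KZ runs at -71.40°; with |KZ| = 28.6, Z = (10.21, -23.91). ∠KZE = 55.9° gives ZE at 164.5° from the x-axis; with |ZE| = 9.1, E = (1.441, -21.48). Then |CE| = |E − C| = 21.52.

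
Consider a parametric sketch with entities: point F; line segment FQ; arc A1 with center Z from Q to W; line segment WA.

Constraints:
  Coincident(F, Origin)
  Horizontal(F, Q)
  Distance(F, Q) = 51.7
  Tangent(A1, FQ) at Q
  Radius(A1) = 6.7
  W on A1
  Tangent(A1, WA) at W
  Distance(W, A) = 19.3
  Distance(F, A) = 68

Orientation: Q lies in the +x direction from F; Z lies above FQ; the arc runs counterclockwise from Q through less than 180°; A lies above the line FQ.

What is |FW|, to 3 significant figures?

58.3

Checks: ∠(ZQ, QF) = 90.00° ✓; |ZQ| = 6.700 ✓; |ZW| = 6.700 ✓; ∠(ZW, WA) = 90.00° ✓; |WA| = 19.30 ✓; |FA| = 68.00 ✓.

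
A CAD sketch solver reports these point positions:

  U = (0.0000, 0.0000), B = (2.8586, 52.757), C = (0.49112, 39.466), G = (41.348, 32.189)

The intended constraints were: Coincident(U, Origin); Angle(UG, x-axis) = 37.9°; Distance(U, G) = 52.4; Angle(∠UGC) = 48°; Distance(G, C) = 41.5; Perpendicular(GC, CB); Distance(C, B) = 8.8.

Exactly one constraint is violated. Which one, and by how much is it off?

Distance(C, B) = 8.8 — off by 4.70.

U = (0.00, 0.00) ✓; UG at 37.90° ✓; |UG| = 52.40 ✓; ∠UGC = 48.00° ✓; |GC| = 41.50 ✓; ∠(GC, CB) = 90.00° ✓; |CB| = 13.50 ✗.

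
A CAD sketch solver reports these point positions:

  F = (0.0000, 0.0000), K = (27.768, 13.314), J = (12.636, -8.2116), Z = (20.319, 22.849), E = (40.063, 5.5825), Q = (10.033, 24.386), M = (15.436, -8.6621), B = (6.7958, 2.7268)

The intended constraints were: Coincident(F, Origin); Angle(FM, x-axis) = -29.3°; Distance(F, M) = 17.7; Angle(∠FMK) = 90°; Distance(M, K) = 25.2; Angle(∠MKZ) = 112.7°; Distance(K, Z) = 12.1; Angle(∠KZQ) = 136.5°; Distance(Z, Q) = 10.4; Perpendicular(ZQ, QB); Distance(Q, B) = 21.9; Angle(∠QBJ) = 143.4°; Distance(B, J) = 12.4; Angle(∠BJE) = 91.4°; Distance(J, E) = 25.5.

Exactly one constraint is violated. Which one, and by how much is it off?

Distance(J, E) = 25.5 — off by 5.20.

F = (0.00, 0.00) ✓; FM at -29.30° ✓; |FM| = 17.70 ✓; ∠FMK = 90.00° ✓; |MK| = 25.20 ✓; ∠MKZ = 112.7° ✓; |KZ| = 12.10 ✓; ∠KZQ = 136.5° ✓; |ZQ| = 10.40 ✓; ∠(ZQ, QB) = 90.00° ✓; |QB| = 21.90 ✓; ∠QBJ = 143.4° ✓; |BJ| = 12.40 ✓; ∠BJE = 91.40° ✓; |JE| = 30.70 ✗.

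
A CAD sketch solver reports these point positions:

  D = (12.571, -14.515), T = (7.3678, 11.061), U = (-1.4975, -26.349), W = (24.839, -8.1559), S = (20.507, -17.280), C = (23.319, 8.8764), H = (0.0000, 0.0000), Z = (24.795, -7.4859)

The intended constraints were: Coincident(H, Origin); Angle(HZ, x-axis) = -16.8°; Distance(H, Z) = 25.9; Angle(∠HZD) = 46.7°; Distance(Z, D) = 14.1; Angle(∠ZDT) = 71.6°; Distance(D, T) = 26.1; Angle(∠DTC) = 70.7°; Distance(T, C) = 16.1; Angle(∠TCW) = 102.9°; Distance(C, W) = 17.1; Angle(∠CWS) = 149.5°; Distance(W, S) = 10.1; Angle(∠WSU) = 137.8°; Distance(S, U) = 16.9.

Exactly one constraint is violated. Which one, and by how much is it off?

Distance(S, U) = 16.9 — off by 6.90.

H = (0.00, 0.00) ✓; HZ at -16.80° ✓; |HZ| = 25.90 ✓; ∠HZD = 46.70° ✓; |ZD| = 14.10 ✓; ∠ZDT = 71.60° ✓; |DT| = 26.10 ✓; ∠DTC = 70.70° ✓; |TC| = 16.10 ✓; ∠TCW = 102.9° ✓; |CW| = 17.10 ✓; ∠CWS = 149.5° ✓; |WS| = 10.10 ✓; ∠WSU = 137.8° ✓; |SU| = 23.80 ✗.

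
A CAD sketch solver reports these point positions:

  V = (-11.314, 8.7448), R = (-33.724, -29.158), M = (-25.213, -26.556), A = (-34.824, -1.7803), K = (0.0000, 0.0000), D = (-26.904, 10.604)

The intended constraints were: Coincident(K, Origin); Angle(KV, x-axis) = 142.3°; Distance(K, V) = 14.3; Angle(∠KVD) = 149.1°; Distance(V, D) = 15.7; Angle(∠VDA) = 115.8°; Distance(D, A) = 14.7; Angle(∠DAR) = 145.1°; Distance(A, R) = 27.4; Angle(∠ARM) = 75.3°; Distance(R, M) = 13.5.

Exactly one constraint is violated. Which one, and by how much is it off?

Distance(R, M) = 13.5 — off by 4.60.

K = (0.00, 0.00) ✓; KV at 142.3° ✓; |KV| = 14.30 ✓; ∠KVD = 149.1° ✓; |VD| = 15.70 ✓; ∠VDA = 115.8° ✓; |DA| = 14.70 ✓; ∠DAR = 145.1° ✓; |AR| = 27.40 ✓; ∠ARM = 75.30° ✓; |RM| = 8.900 ✗.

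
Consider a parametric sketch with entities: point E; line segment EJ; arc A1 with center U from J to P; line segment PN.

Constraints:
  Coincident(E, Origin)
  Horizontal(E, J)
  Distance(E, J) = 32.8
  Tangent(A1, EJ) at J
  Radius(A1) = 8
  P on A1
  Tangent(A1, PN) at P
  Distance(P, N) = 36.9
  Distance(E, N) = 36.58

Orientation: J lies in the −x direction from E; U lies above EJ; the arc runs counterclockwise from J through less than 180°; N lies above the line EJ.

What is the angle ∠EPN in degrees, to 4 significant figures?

68.46°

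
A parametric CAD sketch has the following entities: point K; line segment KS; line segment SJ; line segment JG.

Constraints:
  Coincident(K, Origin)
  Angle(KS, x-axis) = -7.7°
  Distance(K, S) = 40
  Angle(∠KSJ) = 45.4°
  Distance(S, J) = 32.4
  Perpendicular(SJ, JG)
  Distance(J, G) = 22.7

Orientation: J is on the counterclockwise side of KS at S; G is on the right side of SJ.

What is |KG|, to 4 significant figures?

51.36

K is at the origin; KS runs at -7.7° with length 40.0, so S = 40.0·(cos -7.7°, sin -7.7°) = (39.64, -5.359). ∠KSJ = 45.4°, so SJ runs at -7.7° + (180° − 45.4°) = 126.9° from the x-axis; with |SJ| = 32.4, J = S + 32.4·(cos 126.9°, sin 126.9°) = (20.19, 20.55). SJ ⟂ JG; with |JG| = 22.7 on the right of SJ, G = J + 22.7·(0.7997, 0.6004) = (38.34, 34.18). Then |KG| = |G − K| = 51.36.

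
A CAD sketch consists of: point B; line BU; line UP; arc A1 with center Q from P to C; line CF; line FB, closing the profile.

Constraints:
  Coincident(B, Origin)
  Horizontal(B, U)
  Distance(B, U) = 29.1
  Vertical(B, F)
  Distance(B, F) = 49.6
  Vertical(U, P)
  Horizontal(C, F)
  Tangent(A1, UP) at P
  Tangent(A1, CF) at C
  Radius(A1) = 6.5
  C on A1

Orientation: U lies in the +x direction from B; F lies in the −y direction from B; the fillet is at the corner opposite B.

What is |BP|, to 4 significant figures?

52.00

B is at the origin; BU is horizontal with |BU| = 29.1 and U on the +x side, so U = (29.10, 0.000). BF is vertical with |BF| = 49.6 and F on the −y side, so F = (0.000, -49.60). The virtual corner opposite B is at (29.10, -49.60). The tangent condition forces QP to be normal to UP and the tangent condition forces QC to be normal to CF, with radius 6.5, so the center Q sits 6.5 in from both sides at Q = (22.60, -43.10). That places the tangent points at P = (29.10, -43.10) on UP and C = (22.60, -49.60) on CF. Then |BP| = |P − B| = 52.00.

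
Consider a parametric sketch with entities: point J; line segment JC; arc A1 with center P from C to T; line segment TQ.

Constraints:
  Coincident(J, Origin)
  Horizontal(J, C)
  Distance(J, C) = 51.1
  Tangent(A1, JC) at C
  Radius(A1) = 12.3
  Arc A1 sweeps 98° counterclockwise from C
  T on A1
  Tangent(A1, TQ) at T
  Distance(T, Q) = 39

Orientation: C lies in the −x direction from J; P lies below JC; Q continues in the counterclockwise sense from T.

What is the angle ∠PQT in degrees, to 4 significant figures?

17.50°

J is at the origin; J and C share the same y with |JC| = 51.1 and C on the −x side, so C = (-51.10, 0.000). Since A1 is tangent to JC there, PC ⟂ JC, so P = C + (0, -12.3) = (-51.10, -12.30). On A1, C sits at bearing 90° from P; a 98° counterclockwise sweep puts T at bearing 188°, so T = P + 12.3·(cos 188°, sin 188°) = (-63.28, -14.01). A1 meets TQ tangentially, so PT is at right angles to TQ, so TQ runs along (−sin 188°, cos 188°); with |TQ| = 39.0, Q = (-57.85, -52.63). Then cos ∠PQT = QP·QT / (|QP||QT|), giving 17.50°.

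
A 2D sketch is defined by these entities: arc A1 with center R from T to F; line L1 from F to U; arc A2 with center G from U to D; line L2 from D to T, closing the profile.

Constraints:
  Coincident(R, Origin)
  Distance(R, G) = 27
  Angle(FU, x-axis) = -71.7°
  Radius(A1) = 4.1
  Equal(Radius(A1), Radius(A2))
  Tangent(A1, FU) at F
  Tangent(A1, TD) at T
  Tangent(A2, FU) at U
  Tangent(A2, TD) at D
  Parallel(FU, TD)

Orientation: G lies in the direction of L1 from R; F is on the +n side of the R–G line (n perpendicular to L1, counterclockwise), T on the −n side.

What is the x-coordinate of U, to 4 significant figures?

12.37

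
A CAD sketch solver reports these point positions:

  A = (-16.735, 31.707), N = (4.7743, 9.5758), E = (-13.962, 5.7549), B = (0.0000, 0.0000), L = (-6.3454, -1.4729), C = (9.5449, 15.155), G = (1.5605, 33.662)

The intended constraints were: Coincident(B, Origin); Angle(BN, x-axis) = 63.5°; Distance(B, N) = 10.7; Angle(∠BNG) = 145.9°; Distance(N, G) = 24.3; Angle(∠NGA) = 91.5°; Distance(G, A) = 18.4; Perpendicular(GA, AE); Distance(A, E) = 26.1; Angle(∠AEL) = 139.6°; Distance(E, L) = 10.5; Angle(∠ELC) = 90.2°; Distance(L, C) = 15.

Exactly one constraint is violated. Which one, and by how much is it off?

Distance(L, C) = 15 — off by 8.00.

B = (0.00, 0.00) ✓; BN at 63.50° ✓; |BN| = 10.70 ✓; ∠BNG = 145.9° ✓; |NG| = 24.30 ✓; ∠NGA = 91.50° ✓; |GA| = 18.40 ✓; ∠(GA, AE) = 90.00° ✓; |AE| = 26.10 ✓; ∠AEL = 139.6° ✓; |EL| = 10.50 ✓; ∠ELC = 90.20° ✓; |LC| = 23.00 ✗.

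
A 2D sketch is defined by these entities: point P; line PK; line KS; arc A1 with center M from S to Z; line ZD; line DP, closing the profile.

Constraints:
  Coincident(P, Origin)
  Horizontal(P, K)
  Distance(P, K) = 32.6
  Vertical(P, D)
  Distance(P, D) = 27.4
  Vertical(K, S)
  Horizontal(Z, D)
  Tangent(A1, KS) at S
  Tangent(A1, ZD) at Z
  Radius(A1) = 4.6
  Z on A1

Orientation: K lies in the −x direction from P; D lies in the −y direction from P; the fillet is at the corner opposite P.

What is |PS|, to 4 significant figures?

39.78

P is at the origin; P and K share the same y with |PK| = 32.6 and K on the −x side, so K = (-32.60, 0.000). PD is vertical with |PD| = 27.4 and D on the −y side, so D = (0.000, -27.40). The virtual corner opposite P is at (-32.60, -27.40). Since A1 is tangent to KS there, MS ⟂ KS and since A1 is tangent to ZD there, MZ ⟂ ZD, with radius 4.6, so the center M sits 4.6 in from both sides at M = (-28.00, -22.80). That places the tangent points at S = (-32.60, -22.80) on KS and Z = (-28.00, -27.40) on ZD. Then |PS| = |S − P| = 39.78.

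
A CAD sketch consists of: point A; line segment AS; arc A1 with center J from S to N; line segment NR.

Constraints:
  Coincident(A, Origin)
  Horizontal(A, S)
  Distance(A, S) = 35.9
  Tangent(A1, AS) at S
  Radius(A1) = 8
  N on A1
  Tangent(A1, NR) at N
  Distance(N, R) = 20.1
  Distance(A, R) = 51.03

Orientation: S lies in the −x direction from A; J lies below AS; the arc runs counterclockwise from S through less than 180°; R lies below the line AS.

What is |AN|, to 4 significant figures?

44.72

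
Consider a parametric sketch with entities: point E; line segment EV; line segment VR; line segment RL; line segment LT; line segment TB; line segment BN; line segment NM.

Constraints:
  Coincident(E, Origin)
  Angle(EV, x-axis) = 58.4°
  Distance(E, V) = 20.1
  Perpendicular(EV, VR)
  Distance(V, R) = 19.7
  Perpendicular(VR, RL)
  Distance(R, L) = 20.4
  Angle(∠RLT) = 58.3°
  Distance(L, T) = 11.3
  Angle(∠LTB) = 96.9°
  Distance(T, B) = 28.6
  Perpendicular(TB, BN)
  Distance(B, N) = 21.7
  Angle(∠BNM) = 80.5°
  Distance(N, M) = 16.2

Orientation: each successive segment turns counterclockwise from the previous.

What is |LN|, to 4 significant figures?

31.74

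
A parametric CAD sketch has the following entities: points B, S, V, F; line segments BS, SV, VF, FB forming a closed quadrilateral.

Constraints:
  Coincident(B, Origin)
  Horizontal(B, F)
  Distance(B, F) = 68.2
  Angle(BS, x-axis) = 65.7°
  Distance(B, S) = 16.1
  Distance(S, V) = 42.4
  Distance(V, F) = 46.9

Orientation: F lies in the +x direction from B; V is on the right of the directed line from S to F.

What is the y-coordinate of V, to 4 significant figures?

-22.49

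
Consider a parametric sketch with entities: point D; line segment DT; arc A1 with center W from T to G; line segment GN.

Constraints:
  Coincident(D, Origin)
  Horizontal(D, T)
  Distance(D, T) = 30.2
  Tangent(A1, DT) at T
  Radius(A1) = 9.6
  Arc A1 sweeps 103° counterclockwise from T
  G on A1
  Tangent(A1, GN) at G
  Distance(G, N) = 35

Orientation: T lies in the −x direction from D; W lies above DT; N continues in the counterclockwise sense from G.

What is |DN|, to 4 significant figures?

54.11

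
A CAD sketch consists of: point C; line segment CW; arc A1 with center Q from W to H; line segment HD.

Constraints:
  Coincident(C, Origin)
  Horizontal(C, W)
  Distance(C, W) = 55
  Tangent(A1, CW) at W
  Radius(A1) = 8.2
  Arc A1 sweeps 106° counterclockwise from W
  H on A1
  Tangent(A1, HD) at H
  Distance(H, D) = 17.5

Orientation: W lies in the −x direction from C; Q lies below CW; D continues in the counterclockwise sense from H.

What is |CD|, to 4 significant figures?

64.15

C is at the origin; CW is horizontal with |CW| = 55.0 and W on the −x side, so W = (-55.00, 0.000). The tangent condition forces QW to be normal to CW, so Q = W + (0, -8.2) = (-55.00, -8.200). On A1, W sits at bearing 90° from Q; a 106° counterclockwise sweep puts H at bearing 196°, so H = Q + 8.2·(cos 196°, sin 196°) = (-62.88, -10.46). The tangent condition forces QH to be normal to HD, so HD runs along (−sin 196°, cos 196°); with |HD| = 17.5, D = (-58.06, -27.28). Then |CD| = |D − C| = 64.15.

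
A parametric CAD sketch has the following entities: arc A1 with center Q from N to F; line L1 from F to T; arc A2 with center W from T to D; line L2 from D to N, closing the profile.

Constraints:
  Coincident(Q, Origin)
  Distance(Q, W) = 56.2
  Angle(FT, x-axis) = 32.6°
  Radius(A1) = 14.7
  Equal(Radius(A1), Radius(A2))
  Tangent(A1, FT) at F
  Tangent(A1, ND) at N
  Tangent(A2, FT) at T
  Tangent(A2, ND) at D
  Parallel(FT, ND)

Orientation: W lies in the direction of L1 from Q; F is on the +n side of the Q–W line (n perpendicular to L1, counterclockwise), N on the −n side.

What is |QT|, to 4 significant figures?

58.09

The slot axis is L1's direction at 32.6°, so u = (cos 32.6°, sin 32.6°) = (0.8425, 0.5388) and n = (−sin 32.6°, cos 32.6°) = (-0.5388, 0.8425). Q is at the origin and W lies 56.2 along u from Q, so W = 56.2·u = (47.35, 30.28). Tangency of A1 to both parallel lines with radius 14.7 puts F and N at Q ± 14.7·n: F = (-7.920, 12.38), N = (7.920, -12.38). Equal radii place T and D the same way about W: T = W + 14.7·n = (39.43, 42.66), D = W − 14.7·n = (55.27, 17.89). Then |QT| = |T − Q| = 58.09.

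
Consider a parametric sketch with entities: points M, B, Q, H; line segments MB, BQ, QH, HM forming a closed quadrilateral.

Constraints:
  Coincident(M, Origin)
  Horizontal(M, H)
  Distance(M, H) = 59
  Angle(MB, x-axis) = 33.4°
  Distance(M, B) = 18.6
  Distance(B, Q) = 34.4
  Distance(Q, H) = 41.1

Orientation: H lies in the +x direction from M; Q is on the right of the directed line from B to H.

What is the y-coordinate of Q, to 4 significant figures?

-22.87

M is at the origin; MH is horizontal with |MH| = 59.0 and H in +x, so H = (59.0, 0). MB runs at 33.4° with |MB| = 18.6, so B = (15.53, 10.24). Q is determined by |BQ| = 34.4 and |QH| = 41.1 together: it lies at the intersection of circle(B, 34.4) and circle(H, 41.1). With |BH| = 44.66, the foot of the radical line on BH is 16.67 from B and the perpendicular offset is √(34.4² − 16.67²) = 30.09. Taking the right-of-BH solution: Q = (24.85, -22.87).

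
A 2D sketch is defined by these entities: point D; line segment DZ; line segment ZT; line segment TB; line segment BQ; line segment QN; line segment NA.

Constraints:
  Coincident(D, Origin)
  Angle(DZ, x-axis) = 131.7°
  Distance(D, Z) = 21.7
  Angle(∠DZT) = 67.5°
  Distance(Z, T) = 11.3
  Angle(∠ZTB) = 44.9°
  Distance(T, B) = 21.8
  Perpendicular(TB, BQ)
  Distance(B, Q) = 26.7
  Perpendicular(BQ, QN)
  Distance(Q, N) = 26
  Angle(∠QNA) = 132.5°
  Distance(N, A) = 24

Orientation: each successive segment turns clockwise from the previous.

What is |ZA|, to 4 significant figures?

28.44

D is at the origin; DZ runs at 131.7° with length 21.7, so Z = (-14.44, 16.20). ∠DZT = 67.5° gives ZT at 19.20° from the x-axis; with |ZT| = 11.3, T = (-3.764, 19.92). ∠ZTB = 44.9° gives TB at -115.9° from the x-axis; with |TB| = 21.8, B = (-13.29, 0.3079). TB ⟂ BQ, so BQ runs at 154.1°; with |BQ| = 26.7, Q = (-37.30, 11.97). BQ is perpendicular to QN, so QN runs at 64.10°; with |QN| = 26.0, N = (-25.95, 35.36). ∠QNA = 132.5° gives NA at 16.60° from the x-axis; with |NA| = 24.0, A = (-2.948, 42.22). Then |ZA| = |A − Z| = 28.44.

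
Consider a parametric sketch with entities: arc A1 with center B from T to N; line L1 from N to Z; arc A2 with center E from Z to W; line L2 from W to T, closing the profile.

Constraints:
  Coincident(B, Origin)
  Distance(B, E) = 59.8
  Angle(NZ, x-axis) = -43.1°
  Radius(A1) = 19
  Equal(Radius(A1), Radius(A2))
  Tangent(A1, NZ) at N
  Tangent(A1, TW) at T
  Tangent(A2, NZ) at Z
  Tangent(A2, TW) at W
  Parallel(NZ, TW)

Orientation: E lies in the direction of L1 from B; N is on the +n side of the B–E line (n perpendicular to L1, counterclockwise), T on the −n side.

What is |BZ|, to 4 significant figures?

62.75

Tangency of A1 to both parallel lines with radius 19.0 puts N and T at B ± 19.0·n: N = (12.98, 13.87), T = (-12.98, -13.87). Equal radii place Z and W the same way about E: Z = E + 19.0·n = (56.65, -26.99), W = E − 19.0·n = (30.68, -54.73). Then |BZ| = |Z − B| = 62.75.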